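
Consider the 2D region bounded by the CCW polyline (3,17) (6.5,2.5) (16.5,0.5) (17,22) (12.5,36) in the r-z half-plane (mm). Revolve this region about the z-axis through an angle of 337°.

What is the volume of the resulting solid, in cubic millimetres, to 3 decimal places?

Profile (r,z), 5 vertices: (3,17) (6.5,2.5) (16.5,0.5) (17,22) (12.5,36)
edge 0: (3,17)→(6.5,2.5)  cross = 3·2.5 − 6.5·17 = -103.0000; (r_i+r_j)·cross = 9.5·-103.0000 = -978.5000
edge 1: (6.5,2.5)→(16.5,0.5)  cross = 6.5·0.5 − 16.5·2.5 = -38.0000; (r_i+r_j)·cross = 23·-38.0000 = -874.0000
edge 2: (16.5,0.5)→(17,22)  cross = 16.5·22 − 17·0.5 = 354.5000; (r_i+r_j)·cross = 33.5·354.5000 = 11875.7500
edge 3: (17,22)→(12.5,36)  cross = 17·36 − 12.5·22 = 337.0000; (r_i+r_j)·cross = 29.5·337.0000 = 9941.5000
edge 4: (12.5,36)→(3,17)  cross = 12.5·17 − 3·36 = 104.5000; (r_i+r_j)·cross = 15.5·104.5000 = 1619.7500
Σcross = 655.0000 → A = |Σcross|/2 = 327.5000 mm²
Σ(r_i+r_j)·cross = 21584.5000 → first moment M = |Σ|/6 = 3597.4167
R_c = M/A = 3597.4167/327.5000 = 10.9845 mm
θ = 337° = 5.881760 rad
V = θ·R_c·A = 5.881760·10.9845·327.5000 = 21159.140 mm³

Volume = 21159.140 mm³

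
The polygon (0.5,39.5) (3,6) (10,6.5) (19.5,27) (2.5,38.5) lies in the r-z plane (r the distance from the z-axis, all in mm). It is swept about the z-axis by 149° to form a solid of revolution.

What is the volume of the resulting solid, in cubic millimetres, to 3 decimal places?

Volume = 8046.560 mm³

Profile (r,z), 5 vertices: (0.5,39.5) (3,6) (10,6.5) (19.5,27) (2.5,38.5)
edge 0: (0.5,39.5)→(3,6)  cross = 0.5·6 − 3·39.5 = -115.5000; (r_i+r_j)·cross = 3.5·-115.5000 = -404.2500
edge 1: (3,6)→(10,6.5)  cross = 3·6.5 − 10·6 = -40.5000; (r_i+r_j)·cross = 13·-40.5000 = -526.5000
edge 2: (10,6.5)→(19.5,27)  cross = 10·27 − 19.5·6.5 = 143.2500; (r_i+r_j)·cross = 29.5·143.2500 = 4225.8750
edge 3: (19.5,27)→(2.5,38.5)  cross = 19.5·38.5 − 2.5·27 = 683.2500; (r_i+r_j)·cross = 22·683.2500 = 15031.5000
edge 4: (2.5,38.5)→(0.5,39.5)  cross = 2.5·39.5 − 0.5·38.5 = 79.5000; (r_i+r_j)·cross = 3·79.5000 = 238.5000
Σcross = 750.0000 → A = |Σcross|/2 = 375.0000 mm²
Σ(r_i+r_j)·cross = 18565.1250 → first moment M = |Σ|/6 = 3094.1875
R_c = M/A = 3094.1875/375.0000 = 8.2512 mm
θ = 149° = 2.600541 rad
V = θ·R_c·A = 2.600541·8.2512·375.0000 = 8046.560 mm³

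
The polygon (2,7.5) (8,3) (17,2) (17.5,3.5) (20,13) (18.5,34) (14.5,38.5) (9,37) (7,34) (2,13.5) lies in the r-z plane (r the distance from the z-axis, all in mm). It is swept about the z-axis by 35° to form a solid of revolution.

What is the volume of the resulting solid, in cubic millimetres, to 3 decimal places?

Volume = 3553.199 mm³

Profile (r,z), 10 vertices: (2,7.5) (8,3) (17,2) (17.5,3.5) (20,13) (18.5,34) (14.5,38.5) (9,37) (7,34) (2,13.5)
edge 0: (2,7.5)→(8,3)  cross = 2·3 − 8·7.5 = -54.0000; (r_i+r_j)·cross = 10·-54.0000 = -540.0000
edge 1: (8,3)→(17,2)  cross = 8·2 − 17·3 = -35.0000; (r_i+r_j)·cross = 25·-35.0000 = -875.0000
edge 2: (17,2)→(17.5,3.5)  cross = 17·3.5 − 17.5·2 = 24.5000; (r_i+r_j)·cross = 34.5·24.5000 = 845.2500
edge 3: (17.5,3.5)→(20,13)  cross = 17.5·13 − 20·3.5 = 157.5000; (r_i+r_j)·cross = 37.5·157.5000 = 5906.2500
edge 4: (20,13)→(18.5,34)  cross = 20·34 − 18.5·13 = 439.5000; (r_i+r_j)·cross = 38.5·439.5000 = 16920.7500
edge 5: (18.5,34)→(14.5,38.5)  cross = 18.5·38.5 − 14.5·34 = 219.2500; (r_i+r_j)·cross = 33·219.2500 = 7235.2500
edge 6: (14.5,38.5)→(9,37)  cross = 14.5·37 − 9·38.5 = 190.0000; (r_i+r_j)·cross = 23.5·190.0000 = 4465.0000
edge 7: (9,37)→(7,34)  cross = 9·34 − 7·37 = 47.0000; (r_i+r_j)·cross = 16·47.0000 = 752.0000
edge 8: (7,34)→(2,13.5)  cross = 7·13.5 − 2·34 = 26.5000; (r_i+r_j)·cross = 9·26.5000 = 238.5000
edge 9: (2,13.5)→(2,7.5)  cross = 2·7.5 − 2·13.5 = -12.0000; (r_i+r_j)·cross = 4·-12.0000 = -48.0000
Σcross = 1003.2500 → A = |Σcross|/2 = 501.6250 mm²
Σ(r_i+r_j)·cross = 34900.0000 → first moment M = |Σ|/6 = 5816.6667
R_c = M/A = 5816.6667/501.6250 = 11.5956 mm
θ = 35° = 0.610865 rad
V = θ·R_c·A = 0.610865·11.5956·501.6250 = 3553.199 mm³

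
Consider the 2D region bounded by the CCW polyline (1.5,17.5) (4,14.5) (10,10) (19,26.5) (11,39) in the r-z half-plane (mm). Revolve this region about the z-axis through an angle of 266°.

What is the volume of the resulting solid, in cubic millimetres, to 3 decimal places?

Profile (r,z), 5 vertices: (1.5,17.5) (4,14.5) (10,10) (19,26.5) (11,39)
edge 0: (1.5,17.5)→(4,14.5)  cross = 1.5·14.5 − 4·17.5 = -48.2500; (r_i+r_j)·cross = 5.5·-48.2500 = -265.3750
edge 1: (4,14.5)→(10,10)  cross = 4·10 − 10·14.5 = -105.0000; (r_i+r_j)·cross = 14·-105.0000 = -1470.0000
edge 2: (10,10)→(19,26.5)  cross = 10·26.5 − 19·10 = 75.0000; (r_i+r_j)·cross = 29·75.0000 = 2175.0000
edge 3: (19,26.5)→(11,39)  cross = 19·39 − 11·26.5 = 449.5000; (r_i+r_j)·cross = 30·449.5000 = 13485.0000
edge 4: (11,39)→(1.5,17.5)  cross = 11·17.5 − 1.5·39 = 134.0000; (r_i+r_j)·cross = 12.5·134.0000 = 1675.0000
Σcross = 505.2500 → A = |Σcross|/2 = 252.6250 mm²
Σ(r_i+r_j)·cross = 15599.6250 → first moment M = |Σ|/6 = 2599.9375
R_c = M/A = 2599.9375/252.6250 = 10.2917 mm
θ = 266° = 4.642576 rad
V = θ·R_c·A = 4.642576·10.2917·252.6250 = 12070.407 mm³

Volume = 12070.407 mm³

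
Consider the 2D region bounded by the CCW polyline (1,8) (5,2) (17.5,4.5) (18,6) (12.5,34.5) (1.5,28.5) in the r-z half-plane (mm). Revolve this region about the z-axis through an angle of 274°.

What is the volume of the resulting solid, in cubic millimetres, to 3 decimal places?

Profile (r,z), 6 vertices: (1,8) (5,2) (17.5,4.5) (18,6) (12.5,34.5) (1.5,28.5)
edge 0: (1,8)→(5,2)  cross = 1·2 − 5·8 = -38.0000; (r_i+r_j)·cross = 6·-38.0000 = -228.0000
edge 1: (5,2)→(17.5,4.5)  cross = 5·4.5 − 17.5·2 = -12.5000; (r_i+r_j)·cross = 22.5·-12.5000 = -281.2500
edge 2: (17.5,4.5)→(18,6)  cross = 17.5·6 − 18·4.5 = 24.0000; (r_i+r_j)·cross = 35.5·24.0000 = 852.0000
edge 3: (18,6)→(12.5,34.5)  cross = 18·34.5 − 12.5·6 = 546.0000; (r_i+r_j)·cross = 30.5·546.0000 = 16653.0000
edge 4: (12.5,34.5)→(1.5,28.5)  cross = 12.5·28.5 − 1.5·34.5 = 304.5000; (r_i+r_j)·cross = 14·304.5000 = 4263.0000
edge 5: (1.5,28.5)→(1,8)  cross = 1.5·8 − 1·28.5 = -16.5000; (r_i+r_j)·cross = 2.5·-16.5000 = -41.2500
Σcross = 807.5000 → A = |Σcross|/2 = 403.7500 mm²
Σ(r_i+r_j)·cross = 21217.5000 → first moment M = |Σ|/6 = 3536.2500
R_c = M/A = 3536.2500/403.7500 = 8.7585 mm
θ = 274° = 4.782202 rad
V = θ·R_c·A = 4.782202·8.7585·403.7500 = 16911.062 mm³

Volume = 16911.062 mm³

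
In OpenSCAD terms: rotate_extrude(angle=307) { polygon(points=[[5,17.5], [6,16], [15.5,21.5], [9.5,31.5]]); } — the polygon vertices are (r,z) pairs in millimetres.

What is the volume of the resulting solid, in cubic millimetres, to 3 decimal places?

Profile (r,z), 4 vertices: (5,17.5) (6,16) (15.5,21.5) (9.5,31.5)
edge 0: (5,17.5)→(6,16)  cross = 5·16 − 6·17.5 = -25.0000; (r_i+r_j)·cross = 11·-25.0000 = -275.0000
edge 1: (6,16)→(15.5,21.5)  cross = 6·21.5 − 15.5·16 = -119.0000; (r_i+r_j)·cross = 21.5·-119.0000 = -2558.5000
edge 2: (15.5,21.5)→(9.5,31.5)  cross = 15.5·31.5 − 9.5·21.5 = 284.0000; (r_i+r_j)·cross = 25·284.0000 = 7100.0000
edge 3: (9.5,31.5)→(5,17.5)  cross = 9.5·17.5 − 5·31.5 = 8.7500; (r_i+r_j)·cross = 14.5·8.7500 = 126.8750
Σcross = 148.7500 → A = |Σcross|/2 = 74.3750 mm²
Σ(r_i+r_j)·cross = 4393.3750 → first moment M = |Σ|/6 = 732.2292
R_c = M/A = 732.2292/74.3750 = 9.8451 mm
θ = 307° = 5.358161 rad
V = θ·R_c·A = 5.358161·9.8451·74.3750 = 3923.402 mm³

Volume = 3923.402 mm³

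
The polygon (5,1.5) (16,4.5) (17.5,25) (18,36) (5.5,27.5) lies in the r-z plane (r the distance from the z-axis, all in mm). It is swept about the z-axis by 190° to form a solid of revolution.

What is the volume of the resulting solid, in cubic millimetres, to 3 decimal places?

Volume = 12569.636 mm³

Profile (r,z), 5 vertices: (5,1.5) (16,4.5) (17.5,25) (18,36) (5.5,27.5)
edge 0: (5,1.5)→(16,4.5)  cross = 5·4.5 − 16·1.5 = -1.5000; (r_i+r_j)·cross = 21·-1.5000 = -31.5000
edge 1: (16,4.5)→(17.5,25)  cross = 16·25 − 17.5·4.5 = 321.2500; (r_i+r_j)·cross = 33.5·321.2500 = 10761.8750
edge 2: (17.5,25)→(18,36)  cross = 17.5·36 − 18·25 = 180.0000; (r_i+r_j)·cross = 35.5·180.0000 = 6390.0000
edge 3: (18,36)→(5.5,27.5)  cross = 18·27.5 − 5.5·36 = 297.0000; (r_i+r_j)·cross = 23.5·297.0000 = 6979.5000
edge 4: (5.5,27.5)→(5,1.5)  cross = 5.5·1.5 − 5·27.5 = -129.2500; (r_i+r_j)·cross = 10.5·-129.2500 = -1357.1250
Σcross = 667.5000 → A = |Σcross|/2 = 333.7500 mm²
Σ(r_i+r_j)·cross = 22742.7500 → first moment M = |Σ|/6 = 3790.4583
R_c = M/A = 3790.4583/333.7500 = 11.3572 mm
θ = 190° = 3.316126 rad
V = θ·R_c·A = 3.316126·11.3572·333.7500 = 12569.636 mm³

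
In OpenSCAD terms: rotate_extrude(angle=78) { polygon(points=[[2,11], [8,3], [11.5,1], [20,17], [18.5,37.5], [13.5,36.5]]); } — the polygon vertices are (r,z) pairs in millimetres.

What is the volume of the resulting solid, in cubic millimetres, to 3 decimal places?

Volume = 6247.834 mm³

Profile (r,z), 6 vertices: (2,11) (8,3) (11.5,1) (20,17) (18.5,37.5) (13.5,36.5)
edge 0: (2,11)→(8,3)  cross = 2·3 − 8·11 = -82.0000; (r_i+r_j)·cross = 10·-82.0000 = -820.0000
edge 1: (8,3)→(11.5,1)  cross = 8·1 − 11.5·3 = -26.5000; (r_i+r_j)·cross = 19.5·-26.5000 = -516.7500
edge 2: (11.5,1)→(20,17)  cross = 11.5·17 − 20·1 = 175.5000; (r_i+r_j)·cross = 31.5·175.5000 = 5528.2500
edge 3: (20,17)→(18.5,37.5)  cross = 20·37.5 − 18.5·17 = 435.5000; (r_i+r_j)·cross = 38.5·435.5000 = 16766.7500
edge 4: (18.5,37.5)→(13.5,36.5)  cross = 18.5·36.5 − 13.5·37.5 = 169.0000; (r_i+r_j)·cross = 32·169.0000 = 5408.0000
edge 5: (13.5,36.5)→(2,11)  cross = 13.5·11 − 2·36.5 = 75.5000; (r_i+r_j)·cross = 15.5·75.5000 = 1170.2500
Σcross = 747.0000 → A = |Σcross|/2 = 373.5000 mm²
Σ(r_i+r_j)·cross = 27536.5000 → first moment M = |Σ|/6 = 4589.4167
R_c = M/A = 4589.4167/373.5000 = 12.2876 mm
θ = 78° = 1.361357 rad
V = θ·R_c·A = 1.361357·12.2876·373.5000 = 6247.834 mm³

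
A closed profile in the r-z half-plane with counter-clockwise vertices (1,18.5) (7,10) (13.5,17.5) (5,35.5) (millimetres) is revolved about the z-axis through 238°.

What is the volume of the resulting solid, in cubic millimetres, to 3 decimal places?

Volume = 4414.973 mm³

Profile (r,z), 4 vertices: (1,18.5) (7,10) (13.5,17.5) (5,35.5)
edge 0: (1,18.5)→(7,10)  cross = 1·10 − 7·18.5 = -119.5000; (r_i+r_j)·cross = 8·-119.5000 = -956.0000
edge 1: (7,10)→(13.5,17.5)  cross = 7·17.5 − 13.5·10 = -12.5000; (r_i+r_j)·cross = 20.5·-12.5000 = -256.2500
edge 2: (13.5,17.5)→(5,35.5)  cross = 13.5·35.5 − 5·17.5 = 391.7500; (r_i+r_j)·cross = 18.5·391.7500 = 7247.3750
edge 3: (5,35.5)→(1,18.5)  cross = 5·18.5 − 1·35.5 = 57.0000; (r_i+r_j)·cross = 6·57.0000 = 342.0000
Σcross = 316.7500 → A = |Σcross|/2 = 158.3750 mm²
Σ(r_i+r_j)·cross = 6377.1250 → first moment M = |Σ|/6 = 1062.8542
R_c = M/A = 1062.8542/158.3750 = 6.7110 mm
θ = 238° = 4.153884 rad
V = θ·R_c·A = 4.153884·6.7110·158.3750 = 4414.973 mm³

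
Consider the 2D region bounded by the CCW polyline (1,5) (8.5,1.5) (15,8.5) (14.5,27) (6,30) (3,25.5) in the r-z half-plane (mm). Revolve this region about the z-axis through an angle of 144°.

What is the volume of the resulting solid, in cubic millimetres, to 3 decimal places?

Volume = 6372.302 mm³

Profile (r,z), 6 vertices: (1,5) (8.5,1.5) (15,8.5) (14.5,27) (6,30) (3,25.5)
edge 0: (1,5)→(8.5,1.5)  cross = 1·1.5 − 8.5·5 = -41.0000; (r_i+r_j)·cross = 9.5·-41.0000 = -389.5000
edge 1: (8.5,1.5)→(15,8.5)  cross = 8.5·8.5 − 15·1.5 = 49.7500; (r_i+r_j)·cross = 23.5·49.7500 = 1169.1250
edge 2: (15,8.5)→(14.5,27)  cross = 15·27 − 14.5·8.5 = 281.7500; (r_i+r_j)·cross = 29.5·281.7500 = 8311.6250
edge 3: (14.5,27)→(6,30)  cross = 14.5·30 − 6·27 = 273.0000; (r_i+r_j)·cross = 20.5·273.0000 = 5596.5000
edge 4: (6,30)→(3,25.5)  cross = 6·25.5 − 3·30 = 63.0000; (r_i+r_j)·cross = 9·63.0000 = 567.0000
edge 5: (3,25.5)→(1,5)  cross = 3·5 − 1·25.5 = -10.5000; (r_i+r_j)·cross = 4·-10.5000 = -42.0000
Σcross = 616.0000 → A = |Σcross|/2 = 308.0000 mm²
Σ(r_i+r_j)·cross = 15212.7500 → first moment M = |Σ|/6 = 2535.4583
R_c = M/A = 2535.4583/308.0000 = 8.2320 mm
θ = 144° = 2.513274 rad
V = θ·R_c·A = 2.513274·8.2320·308.0000 = 6372.302 mm³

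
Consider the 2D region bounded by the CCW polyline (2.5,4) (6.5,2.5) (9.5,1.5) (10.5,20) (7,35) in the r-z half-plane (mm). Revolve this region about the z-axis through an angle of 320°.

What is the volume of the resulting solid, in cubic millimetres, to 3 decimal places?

Volume = 6049.777 mm³

Profile (r,z), 5 vertices: (2.5,4) (6.5,2.5) (9.5,1.5) (10.5,20) (7,35)
edge 0: (2.5,4)→(6.5,2.5)  cross = 2.5·2.5 − 6.5·4 = -19.7500; (r_i+r_j)·cross = 9·-19.7500 = -177.7500
edge 1: (6.5,2.5)→(9.5,1.5)  cross = 6.5·1.5 − 9.5·2.5 = -14.0000; (r_i+r_j)·cross = 16·-14.0000 = -224.0000
edge 2: (9.5,1.5)→(10.5,20)  cross = 9.5·20 − 10.5·1.5 = 174.2500; (r_i+r_j)·cross = 20·174.2500 = 3485.0000
edge 3: (10.5,20)→(7,35)  cross = 10.5·35 − 7·20 = 227.5000; (r_i+r_j)·cross = 17.5·227.5000 = 3981.2500
edge 4: (7,35)→(2.5,4)  cross = 7·4 − 2.5·35 = -59.5000; (r_i+r_j)·cross = 9.5·-59.5000 = -565.2500
Σcross = 308.5000 → A = |Σcross|/2 = 154.2500 mm²
Σ(r_i+r_j)·cross = 6499.2500 → first moment M = |Σ|/6 = 1083.2083
R_c = M/A = 1083.2083/154.2500 = 7.0224 mm
θ = 320° = 5.585054 rad
V = θ·R_c·A = 5.585054·7.0224·154.2500 = 6049.777 mm³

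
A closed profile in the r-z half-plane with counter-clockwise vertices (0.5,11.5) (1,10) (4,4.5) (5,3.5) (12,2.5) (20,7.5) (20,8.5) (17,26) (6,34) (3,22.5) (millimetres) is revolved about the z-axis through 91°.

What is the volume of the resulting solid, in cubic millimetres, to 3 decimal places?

Volume = 6695.167 mm³

Profile (r,z), 10 vertices: (0.5,11.5) (1,10) (4,4.5) (5,3.5) (12,2.5) (20,7.5) (20,8.5) (17,26) (6,34) (3,22.5)
edge 0: (0.5,11.5)→(1,10)  cross = 0.5·10 − 1·11.5 = -6.5000; (r_i+r_j)·cross = 1.5·-6.5000 = -9.7500
edge 1: (1,10)→(4,4.5)  cross = 1·4.5 − 4·10 = -35.5000; (r_i+r_j)·cross = 5·-35.5000 = -177.5000
edge 2: (4,4.5)→(5,3.5)  cross = 4·3.5 − 5·4.5 = -8.5000; (r_i+r_j)·cross = 9·-8.5000 = -76.5000
edge 3: (5,3.5)→(12,2.5)  cross = 5·2.5 − 12·3.5 = -29.5000; (r_i+r_j)·cross = 17·-29.5000 = -501.5000
edge 4: (12,2.5)→(20,7.5)  cross = 12·7.5 − 20·2.5 = 40.0000; (r_i+r_j)·cross = 32·40.0000 = 1280.0000
edge 5: (20,7.5)→(20,8.5)  cross = 20·8.5 − 20·7.5 = 20.0000; (r_i+r_j)·cross = 40·20.0000 = 800.0000
edge 6: (20,8.5)→(17,26)  cross = 20·26 − 17·8.5 = 375.5000; (r_i+r_j)·cross = 37·375.5000 = 13893.5000
edge 7: (17,26)→(6,34)  cross = 17·34 − 6·26 = 422.0000; (r_i+r_j)·cross = 23·422.0000 = 9706.0000
edge 8: (6,34)→(3,22.5)  cross = 6·22.5 − 3·34 = 33.0000; (r_i+r_j)·cross = 9·33.0000 = 297.0000
edge 9: (3,22.5)→(0.5,11.5)  cross = 3·11.5 − 0.5·22.5 = 23.2500; (r_i+r_j)·cross = 3.5·23.2500 = 81.3750
Σcross = 833.7500 → A = |Σcross|/2 = 416.8750 mm²
Σ(r_i+r_j)·cross = 25292.6250 → first moment M = |Σ|/6 = 4215.4375
R_c = M/A = 4215.4375/416.8750 = 10.1120 mm
θ = 91° = 1.588250 rad
V = θ·R_c·A = 1.588250·10.1120·416.8750 = 6695.167 mm³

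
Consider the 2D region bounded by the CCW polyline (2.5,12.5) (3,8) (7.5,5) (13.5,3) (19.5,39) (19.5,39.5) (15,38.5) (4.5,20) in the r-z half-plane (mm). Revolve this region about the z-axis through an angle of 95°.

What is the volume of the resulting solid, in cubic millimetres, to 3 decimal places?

Volume = 6158.460 mm³

Profile (r,z), 8 vertices: (2.5,12.5) (3,8) (7.5,5) (13.5,3) (19.5,39) (19.5,39.5) (15,38.5) (4.5,20)
edge 0: (2.5,12.5)→(3,8)  cross = 2.5·8 − 3·12.5 = -17.5000; (r_i+r_j)·cross = 5.5·-17.5000 = -96.2500
edge 1: (3,8)→(7.5,5)  cross = 3·5 − 7.5·8 = -45.0000; (r_i+r_j)·cross = 10.5·-45.0000 = -472.5000
edge 2: (7.5,5)→(13.5,3)  cross = 7.5·3 − 13.5·5 = -45.0000; (r_i+r_j)·cross = 21·-45.0000 = -945.0000
edge 3: (13.5,3)→(19.5,39)  cross = 13.5·39 − 19.5·3 = 468.0000; (r_i+r_j)·cross = 33·468.0000 = 15444.0000
edge 4: (19.5,39)→(19.5,39.5)  cross = 19.5·39.5 − 19.5·39 = 9.7500; (r_i+r_j)·cross = 39·9.7500 = 380.2500
edge 5: (19.5,39.5)→(15,38.5)  cross = 19.5·38.5 − 15·39.5 = 158.2500; (r_i+r_j)·cross = 34.5·158.2500 = 5459.6250
edge 6: (15,38.5)→(4.5,20)  cross = 15·20 − 4.5·38.5 = 126.7500; (r_i+r_j)·cross = 19.5·126.7500 = 2471.6250
edge 7: (4.5,20)→(2.5,12.5)  cross = 4.5·12.5 − 2.5·20 = 6.2500; (r_i+r_j)·cross = 7·6.2500 = 43.7500
Σcross = 661.5000 → A = |Σcross|/2 = 330.7500 mm²
Σ(r_i+r_j)·cross = 22285.5000 → first moment M = |Σ|/6 = 3714.2500
R_c = M/A = 3714.2500/330.7500 = 11.2298 mm
θ = 95° = 1.658063 rad
V = θ·R_c·A = 1.658063·11.2298·330.7500 = 6158.460 mm³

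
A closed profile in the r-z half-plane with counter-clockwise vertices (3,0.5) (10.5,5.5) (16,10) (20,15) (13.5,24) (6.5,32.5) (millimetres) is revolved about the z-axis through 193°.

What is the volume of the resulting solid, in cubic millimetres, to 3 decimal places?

Volume = 9037.787 mm³

Profile (r,z), 6 vertices: (3,0.5) (10.5,5.5) (16,10) (20,15) (13.5,24) (6.5,32.5)
edge 0: (3,0.5)→(10.5,5.5)  cross = 3·5.5 − 10.5·0.5 = 11.2500; (r_i+r_j)·cross = 13.5·11.2500 = 151.8750
edge 1: (10.5,5.5)→(16,10)  cross = 10.5·10 − 16·5.5 = 17.0000; (r_i+r_j)·cross = 26.5·17.0000 = 450.5000
edge 2: (16,10)→(20,15)  cross = 16·15 − 20·10 = 40.0000; (r_i+r_j)·cross = 36·40.0000 = 1440.0000
edge 3: (20,15)→(13.5,24)  cross = 20·24 − 13.5·15 = 277.5000; (r_i+r_j)·cross = 33.5·277.5000 = 9296.2500
edge 4: (13.5,24)→(6.5,32.5)  cross = 13.5·32.5 − 6.5·24 = 282.7500; (r_i+r_j)·cross = 20·282.7500 = 5655.0000
edge 5: (6.5,32.5)→(3,0.5)  cross = 6.5·0.5 − 3·32.5 = -94.2500; (r_i+r_j)·cross = 9.5·-94.2500 = -895.3750
Σcross = 534.2500 → A = |Σcross|/2 = 267.1250 mm²
Σ(r_i+r_j)·cross = 16098.2500 → first moment M = |Σ|/6 = 2683.0417
R_c = M/A = 2683.0417/267.1250 = 10.0441 mm
θ = 193° = 3.368485 rad
V = θ·R_c·A = 3.368485·10.0441·267.1250 = 9037.787 mm³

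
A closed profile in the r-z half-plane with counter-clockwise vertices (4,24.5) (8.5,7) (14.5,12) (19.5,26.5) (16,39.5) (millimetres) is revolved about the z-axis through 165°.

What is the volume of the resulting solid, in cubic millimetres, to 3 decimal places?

Profile (r,z), 5 vertices: (4,24.5) (8.5,7) (14.5,12) (19.5,26.5) (16,39.5)
edge 0: (4,24.5)→(8.5,7)  cross = 4·7 − 8.5·24.5 = -180.2500; (r_i+r_j)·cross = 12.5·-180.2500 = -2253.1250
edge 1: (8.5,7)→(14.5,12)  cross = 8.5·12 − 14.5·7 = 0.5000; (r_i+r_j)·cross = 23·0.5000 = 11.5000
edge 2: (14.5,12)→(19.5,26.5)  cross = 14.5·26.5 − 19.5·12 = 150.2500; (r_i+r_j)·cross = 34·150.2500 = 5108.5000
edge 3: (19.5,26.5)→(16,39.5)  cross = 19.5·39.5 − 16·26.5 = 346.2500; (r_i+r_j)·cross = 35.5·346.2500 = 12291.8750
edge 4: (16,39.5)→(4,24.5)  cross = 16·24.5 − 4·39.5 = 234.0000; (r_i+r_j)·cross = 20·234.0000 = 4680.0000
Σcross = 550.7500 → A = |Σcross|/2 = 275.3750 mm²
Σ(r_i+r_j)·cross = 19838.7500 → first moment M = |Σ|/6 = 3306.4583
R_c = M/A = 3306.4583/275.3750 = 12.0071 mm
θ = 165° = 2.879793 rad
V = θ·R_c·A = 2.879793·12.0071·275.3750 = 9521.916 mm³

Volume = 9521.916 mm³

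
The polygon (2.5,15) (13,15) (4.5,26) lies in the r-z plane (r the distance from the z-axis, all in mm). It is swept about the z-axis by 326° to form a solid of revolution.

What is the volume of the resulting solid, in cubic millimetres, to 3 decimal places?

Volume = 2190.563 mm³

Profile (r,z), 3 vertices: (2.5,15) (13,15) (4.5,26)
edge 0: (2.5,15)→(13,15)  cross = 2.5·15 − 13·15 = -157.5000; (r_i+r_j)·cross = 15.5·-157.5000 = -2441.2500
edge 1: (13,15)→(4.5,26)  cross = 13·26 − 4.5·15 = 270.5000; (r_i+r_j)·cross = 17.5·270.5000 = 4733.7500
edge 2: (4.5,26)→(2.5,15)  cross = 4.5·15 − 2.5·26 = 2.5000; (r_i+r_j)·cross = 7·2.5000 = 17.5000
Σcross = 115.5000 → A = |Σcross|/2 = 57.7500 mm²
Σ(r_i+r_j)·cross = 2310.0000 → first moment M = |Σ|/6 = 385.0000
R_c = M/A = 385.0000/57.7500 = 6.6667 mm
θ = 326° = 5.689773 rad
V = θ·R_c·A = 5.689773·6.6667·57.7500 = 2190.563 mm³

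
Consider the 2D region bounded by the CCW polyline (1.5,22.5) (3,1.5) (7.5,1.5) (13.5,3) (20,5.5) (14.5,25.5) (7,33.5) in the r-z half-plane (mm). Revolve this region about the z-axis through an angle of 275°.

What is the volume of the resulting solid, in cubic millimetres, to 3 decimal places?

Volume = 18015.707 mm³

Profile (r,z), 7 vertices: (1.5,22.5) (3,1.5) (7.5,1.5) (13.5,3) (20,5.5) (14.5,25.5) (7,33.5)
edge 0: (1.5,22.5)→(3,1.5)  cross = 1.5·1.5 − 3·22.5 = -65.2500; (r_i+r_j)·cross = 4.5·-65.2500 = -293.6250
edge 1: (3,1.5)→(7.5,1.5)  cross = 3·1.5 − 7.5·1.5 = -6.7500; (r_i+r_j)·cross = 10.5·-6.7500 = -70.8750
edge 2: (7.5,1.5)→(13.5,3)  cross = 7.5·3 − 13.5·1.5 = 2.2500; (r_i+r_j)·cross = 21·2.2500 = 47.2500
edge 3: (13.5,3)→(20,5.5)  cross = 13.5·5.5 − 20·3 = 14.2500; (r_i+r_j)·cross = 33.5·14.2500 = 477.3750
edge 4: (20,5.5)→(14.5,25.5)  cross = 20·25.5 − 14.5·5.5 = 430.2500; (r_i+r_j)·cross = 34.5·430.2500 = 14843.6250
edge 5: (14.5,25.5)→(7,33.5)  cross = 14.5·33.5 − 7·25.5 = 307.2500; (r_i+r_j)·cross = 21.5·307.2500 = 6605.8750
edge 6: (7,33.5)→(1.5,22.5)  cross = 7·22.5 − 1.5·33.5 = 107.2500; (r_i+r_j)·cross = 8.5·107.2500 = 911.6250
Σcross = 789.2500 → A = |Σcross|/2 = 394.6250 mm²
Σ(r_i+r_j)·cross = 22521.2500 → first moment M = |Σ|/6 = 3753.5417
R_c = M/A = 3753.5417/394.6250 = 9.5117 mm
θ = 275° = 4.799655 rad
V = θ·R_c·A = 4.799655·9.5117·394.6250 = 18015.707 mm³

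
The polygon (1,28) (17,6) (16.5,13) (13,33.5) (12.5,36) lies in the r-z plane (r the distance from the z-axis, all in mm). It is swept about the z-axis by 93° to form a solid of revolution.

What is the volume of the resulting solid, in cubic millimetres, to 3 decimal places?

Profile (r,z), 5 vertices: (1,28) (17,6) (16.5,13) (13,33.5) (12.5,36)
edge 0: (1,28)→(17,6)  cross = 1·6 − 17·28 = -470.0000; (r_i+r_j)·cross = 18·-470.0000 = -8460.0000
edge 1: (17,6)→(16.5,13)  cross = 17·13 − 16.5·6 = 122.0000; (r_i+r_j)·cross = 33.5·122.0000 = 4087.0000
edge 2: (16.5,13)→(13,33.5)  cross = 16.5·33.5 − 13·13 = 383.7500; (r_i+r_j)·cross = 29.5·383.7500 = 11320.6250
edge 3: (13,33.5)→(12.5,36)  cross = 13·36 − 12.5·33.5 = 49.2500; (r_i+r_j)·cross = 25.5·49.2500 = 1255.8750
edge 4: (12.5,36)→(1,28)  cross = 12.5·28 − 1·36 = 314.0000; (r_i+r_j)·cross = 13.5·314.0000 = 4239.0000
Σcross = 399.0000 → A = |Σcross|/2 = 199.5000 mm²
Σ(r_i+r_j)·cross = 12442.5000 → first moment M = |Σ|/6 = 2073.7500
R_c = M/A = 2073.7500/199.5000 = 10.3947 mm
θ = 93° = 1.623156 rad
V = θ·R_c·A = 1.623156·10.3947·199.5000 = 3366.020 mm³

Volume = 3366.020 mm³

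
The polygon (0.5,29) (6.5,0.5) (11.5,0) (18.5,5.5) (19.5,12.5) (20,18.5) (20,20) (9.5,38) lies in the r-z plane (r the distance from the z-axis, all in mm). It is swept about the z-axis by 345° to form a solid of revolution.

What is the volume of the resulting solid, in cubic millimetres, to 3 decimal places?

Volume = 30250.314 mm³

Profile (r,z), 8 vertices: (0.5,29) (6.5,0.5) (11.5,0) (18.5,5.5) (19.5,12.5) (20,18.5) (20,20) (9.5,38)
edge 0: (0.5,29)→(6.5,0.5)  cross = 0.5·0.5 − 6.5·29 = -188.2500; (r_i+r_j)·cross = 7·-188.2500 = -1317.7500
edge 1: (6.5,0.5)→(11.5,0)  cross = 6.5·0 − 11.5·0.5 = -5.7500; (r_i+r_j)·cross = 18·-5.7500 = -103.5000
edge 2: (11.5,0)→(18.5,5.5)  cross = 11.5·5.5 − 18.5·0 = 63.2500; (r_i+r_j)·cross = 30·63.2500 = 1897.5000
edge 3: (18.5,5.5)→(19.5,12.5)  cross = 18.5·12.5 − 19.5·5.5 = 124.0000; (r_i+r_j)·cross = 38·124.0000 = 4712.0000
edge 4: (19.5,12.5)→(20,18.5)  cross = 19.5·18.5 − 20·12.5 = 110.7500; (r_i+r_j)·cross = 39.5·110.7500 = 4374.6250
edge 5: (20,18.5)→(20,20)  cross = 20·20 − 20·18.5 = 30.0000; (r_i+r_j)·cross = 40·30.0000 = 1200.0000
edge 6: (20,20)→(9.5,38)  cross = 20·38 − 9.5·20 = 570.0000; (r_i+r_j)·cross = 29.5·570.0000 = 16815.0000
edge 7: (9.5,38)→(0.5,29)  cross = 9.5·29 − 0.5·38 = 256.5000; (r_i+r_j)·cross = 10·256.5000 = 2565.0000
Σcross = 960.5000 → A = |Σcross|/2 = 480.2500 mm²
Σ(r_i+r_j)·cross = 30142.8750 → first moment M = |Σ|/6 = 5023.8125
R_c = M/A = 5023.8125/480.2500 = 10.4608 mm
θ = 345° = 6.021386 rad
V = θ·R_c·A = 6.021386·10.4608·480.2500 = 30250.314 mm³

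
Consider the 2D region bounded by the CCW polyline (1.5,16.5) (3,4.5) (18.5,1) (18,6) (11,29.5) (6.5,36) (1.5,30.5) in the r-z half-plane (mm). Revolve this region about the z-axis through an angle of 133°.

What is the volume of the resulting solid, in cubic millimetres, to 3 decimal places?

Volume = 7593.368 mm³

Profile (r,z), 7 vertices: (1.5,16.5) (3,4.5) (18.5,1) (18,6) (11,29.5) (6.5,36) (1.5,30.5)
edge 0: (1.5,16.5)→(3,4.5)  cross = 1.5·4.5 − 3·16.5 = -42.7500; (r_i+r_j)·cross = 4.5·-42.7500 = -192.3750
edge 1: (3,4.5)→(18.5,1)  cross = 3·1 − 18.5·4.5 = -80.2500; (r_i+r_j)·cross = 21.5·-80.2500 = -1725.3750
edge 2: (18.5,1)→(18,6)  cross = 18.5·6 − 18·1 = 93.0000; (r_i+r_j)·cross = 36.5·93.0000 = 3394.5000
edge 3: (18,6)→(11,29.5)  cross = 18·29.5 − 11·6 = 465.0000; (r_i+r_j)·cross = 29·465.0000 = 13485.0000
edge 4: (11,29.5)→(6.5,36)  cross = 11·36 − 6.5·29.5 = 204.2500; (r_i+r_j)·cross = 17.5·204.2500 = 3574.3750
edge 5: (6.5,36)→(1.5,30.5)  cross = 6.5·30.5 − 1.5·36 = 144.2500; (r_i+r_j)·cross = 8·144.2500 = 1154.0000
edge 6: (1.5,30.5)→(1.5,16.5)  cross = 1.5·16.5 − 1.5·30.5 = -21.0000; (r_i+r_j)·cross = 3·-21.0000 = -63.0000
Σcross = 762.5000 → A = |Σcross|/2 = 381.2500 mm²
Σ(r_i+r_j)·cross = 19627.1250 → first moment M = |Σ|/6 = 3271.1875
R_c = M/A = 3271.1875/381.2500 = 8.5802 mm
θ = 133° = 2.321288 rad
V = θ·R_c·A = 2.321288·8.5802·381.2500 = 7593.368 mm³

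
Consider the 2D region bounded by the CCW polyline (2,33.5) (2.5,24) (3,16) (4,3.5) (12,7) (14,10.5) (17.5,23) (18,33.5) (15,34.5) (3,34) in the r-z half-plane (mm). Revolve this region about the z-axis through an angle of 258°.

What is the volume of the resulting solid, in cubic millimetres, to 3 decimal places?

Profile (r,z), 10 vertices: (2,33.5) (2.5,24) (3,16) (4,3.5) (12,7) (14,10.5) (17.5,23) (18,33.5) (15,34.5) (3,34)
edge 0: (2,33.5)→(2.5,24)  cross = 2·24 − 2.5·33.5 = -35.7500; (r_i+r_j)·cross = 4.5·-35.7500 = -160.8750
edge 1: (2.5,24)→(3,16)  cross = 2.5·16 − 3·24 = -32.0000; (r_i+r_j)·cross = 5.5·-32.0000 = -176.0000
edge 2: (3,16)→(4,3.5)  cross = 3·3.5 − 4·16 = -53.5000; (r_i+r_j)·cross = 7·-53.5000 = -374.5000
edge 3: (4,3.5)→(12,7)  cross = 4·7 − 12·3.5 = -14.0000; (r_i+r_j)·cross = 16·-14.0000 = -224.0000
edge 4: (12,7)→(14,10.5)  cross = 12·10.5 − 14·7 = 28.0000; (r_i+r_j)·cross = 26·28.0000 = 728.0000
edge 5: (14,10.5)→(17.5,23)  cross = 14·23 − 17.5·10.5 = 138.2500; (r_i+r_j)·cross = 31.5·138.2500 = 4354.8750
edge 6: (17.5,23)→(18,33.5)  cross = 17.5·33.5 − 18·23 = 172.2500; (r_i+r_j)·cross = 35.5·172.2500 = 6114.8750
edge 7: (18,33.5)→(15,34.5)  cross = 18·34.5 − 15·33.5 = 118.5000; (r_i+r_j)·cross = 33·118.5000 = 3910.5000
edge 8: (15,34.5)→(3,34)  cross = 15·34 − 3·34.5 = 406.5000; (r_i+r_j)·cross = 18·406.5000 = 7317.0000
edge 9: (3,34)→(2,33.5)  cross = 3·33.5 − 2·34 = 32.5000; (r_i+r_j)·cross = 5·32.5000 = 162.5000
Σcross = 760.7500 → A = |Σcross|/2 = 380.3750 mm²
Σ(r_i+r_j)·cross = 21652.3750 → first moment M = |Σ|/6 = 3608.7292
R_c = M/A = 3608.7292/380.3750 = 9.4873 mm
θ = 258° = 4.502949 rad
V = θ·R_c·A = 4.502949·9.4873·380.3750 = 16249.925 mm³

Volume = 16249.925 mm³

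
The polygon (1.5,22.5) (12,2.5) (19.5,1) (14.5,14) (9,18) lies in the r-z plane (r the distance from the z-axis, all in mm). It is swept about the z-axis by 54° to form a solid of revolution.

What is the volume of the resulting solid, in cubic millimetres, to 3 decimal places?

Volume = 1421.924 mm³

Profile (r,z), 5 vertices: (1.5,22.5) (12,2.5) (19.5,1) (14.5,14) (9,18)
edge 0: (1.5,22.5)→(12,2.5)  cross = 1.5·2.5 − 12·22.5 = -266.2500; (r_i+r_j)·cross = 13.5·-266.2500 = -3594.3750
edge 1: (12,2.5)→(19.5,1)  cross = 12·1 − 19.5·2.5 = -36.7500; (r_i+r_j)·cross = 31.5·-36.7500 = -1157.6250
edge 2: (19.5,1)→(14.5,14)  cross = 19.5·14 − 14.5·1 = 258.5000; (r_i+r_j)·cross = 34·258.5000 = 8789.0000
edge 3: (14.5,14)→(9,18)  cross = 14.5·18 − 9·14 = 135.0000; (r_i+r_j)·cross = 23.5·135.0000 = 3172.5000
edge 4: (9,18)→(1.5,22.5)  cross = 9·22.5 − 1.5·18 = 175.5000; (r_i+r_j)·cross = 10.5·175.5000 = 1842.7500
Σcross = 266.0000 → A = |Σcross|/2 = 133.0000 mm²
Σ(r_i+r_j)·cross = 9052.2500 → first moment M = |Σ|/6 = 1508.7083
R_c = M/A = 1508.7083/133.0000 = 11.3437 mm
θ = 54° = 0.942478 rad
V = θ·R_c·A = 0.942478·11.3437·133.0000 = 1421.924 mm³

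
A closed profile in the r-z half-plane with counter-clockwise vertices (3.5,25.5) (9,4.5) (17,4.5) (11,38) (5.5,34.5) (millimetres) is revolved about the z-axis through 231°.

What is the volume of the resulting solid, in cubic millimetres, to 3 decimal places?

Volume = 10806.916 mm³

Profile (r,z), 5 vertices: (3.5,25.5) (9,4.5) (17,4.5) (11,38) (5.5,34.5)
edge 0: (3.5,25.5)→(9,4.5)  cross = 3.5·4.5 − 9·25.5 = -213.7500; (r_i+r_j)·cross = 12.5·-213.7500 = -2671.8750
edge 1: (9,4.5)→(17,4.5)  cross = 9·4.5 − 17·4.5 = -36.0000; (r_i+r_j)·cross = 26·-36.0000 = -936.0000
edge 2: (17,4.5)→(11,38)  cross = 17·38 − 11·4.5 = 596.5000; (r_i+r_j)·cross = 28·596.5000 = 16702.0000
edge 3: (11,38)→(5.5,34.5)  cross = 11·34.5 − 5.5·38 = 170.5000; (r_i+r_j)·cross = 16.5·170.5000 = 2813.2500
edge 4: (5.5,34.5)→(3.5,25.5)  cross = 5.5·25.5 − 3.5·34.5 = 19.5000; (r_i+r_j)·cross = 9·19.5000 = 175.5000
Σcross = 536.7500 → A = |Σcross|/2 = 268.3750 mm²
Σ(r_i+r_j)·cross = 16082.8750 → first moment M = |Σ|/6 = 2680.4792
R_c = M/A = 2680.4792/268.3750 = 9.9878 mm
θ = 231° = 4.031711 rad
V = θ·R_c·A = 4.031711·9.9878·268.3750 = 10806.916 mm³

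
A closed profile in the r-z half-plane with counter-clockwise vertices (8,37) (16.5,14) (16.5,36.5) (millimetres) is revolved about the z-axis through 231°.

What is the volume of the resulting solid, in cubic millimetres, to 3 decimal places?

Volume = 5268.942 mm³

Profile (r,z), 3 vertices: (8,37) (16.5,14) (16.5,36.5)
edge 0: (8,37)→(16.5,14)  cross = 8·14 − 16.5·37 = -498.5000; (r_i+r_j)·cross = 24.5·-498.5000 = -12213.2500
edge 1: (16.5,14)→(16.5,36.5)  cross = 16.5·36.5 − 16.5·14 = 371.2500; (r_i+r_j)·cross = 33·371.2500 = 12251.2500
edge 2: (16.5,36.5)→(8,37)  cross = 16.5·37 − 8·36.5 = 318.5000; (r_i+r_j)·cross = 24.5·318.5000 = 7803.2500
Σcross = 191.2500 → A = |Σcross|/2 = 95.6250 mm²
Σ(r_i+r_j)·cross = 7841.2500 → first moment M = |Σ|/6 = 1306.8750
R_c = M/A = 1306.8750/95.6250 = 13.6667 mm
θ = 231° = 4.031711 rad
V = θ·R_c·A = 4.031711·13.6667·95.6250 = 5268.942 mm³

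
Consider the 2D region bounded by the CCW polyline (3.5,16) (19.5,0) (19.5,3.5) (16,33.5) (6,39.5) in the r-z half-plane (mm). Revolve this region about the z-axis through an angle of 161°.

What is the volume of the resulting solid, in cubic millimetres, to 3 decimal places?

Volume = 12068.279 mm³

Profile (r,z), 5 vertices: (3.5,16) (19.5,0) (19.5,3.5) (16,33.5) (6,39.5)
edge 0: (3.5,16)→(19.5,0)  cross = 3.5·0 − 19.5·16 = -312.0000; (r_i+r_j)·cross = 23·-312.0000 = -7176.0000
edge 1: (19.5,0)→(19.5,3.5)  cross = 19.5·3.5 − 19.5·0 = 68.2500; (r_i+r_j)·cross = 39·68.2500 = 2661.7500
edge 2: (19.5,3.5)→(16,33.5)  cross = 19.5·33.5 − 16·3.5 = 597.2500; (r_i+r_j)·cross = 35.5·597.2500 = 21202.3750
edge 3: (16,33.5)→(6,39.5)  cross = 16·39.5 − 6·33.5 = 431.0000; (r_i+r_j)·cross = 22·431.0000 = 9482.0000
edge 4: (6,39.5)→(3.5,16)  cross = 6·16 − 3.5·39.5 = -42.2500; (r_i+r_j)·cross = 9.5·-42.2500 = -401.3750
Σcross = 742.2500 → A = |Σcross|/2 = 371.1250 mm²
Σ(r_i+r_j)·cross = 25768.7500 → first moment M = |Σ|/6 = 4294.7917
R_c = M/A = 4294.7917/371.1250 = 11.5724 mm
θ = 161° = 2.809980 rad
V = θ·R_c·A = 2.809980·11.5724·371.1250 = 12068.279 mm³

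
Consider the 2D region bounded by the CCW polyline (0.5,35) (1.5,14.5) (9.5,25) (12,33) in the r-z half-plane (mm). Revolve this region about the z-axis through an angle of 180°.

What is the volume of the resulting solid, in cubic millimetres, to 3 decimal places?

Profile (r,z), 4 vertices: (0.5,35) (1.5,14.5) (9.5,25) (12,33)
edge 0: (0.5,35)→(1.5,14.5)  cross = 0.5·14.5 − 1.5·35 = -45.2500; (r_i+r_j)·cross = 2·-45.2500 = -90.5000
edge 1: (1.5,14.5)→(9.5,25)  cross = 1.5·25 − 9.5·14.5 = -100.2500; (r_i+r_j)·cross = 11·-100.2500 = -1102.7500
edge 2: (9.5,25)→(12,33)  cross = 9.5·33 − 12·25 = 13.5000; (r_i+r_j)·cross = 21.5·13.5000 = 290.2500
edge 3: (12,33)→(0.5,35)  cross = 12·35 − 0.5·33 = 403.5000; (r_i+r_j)·cross = 12.5·403.5000 = 5043.7500
Σcross = 271.5000 → A = |Σcross|/2 = 135.7500 mm²
Σ(r_i+r_j)·cross = 4140.7500 → first moment M = |Σ|/6 = 690.1250
R_c = M/A = 690.1250/135.7500 = 5.0838 mm
θ = 180° = 3.141593 rad
V = θ·R_c·A = 3.141593·5.0838·135.7500 = 2168.092 mm³

Volume = 2168.092 mm³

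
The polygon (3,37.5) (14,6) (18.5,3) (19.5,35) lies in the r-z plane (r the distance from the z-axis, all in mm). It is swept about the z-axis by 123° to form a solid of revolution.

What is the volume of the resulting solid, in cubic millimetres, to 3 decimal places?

Volume = 9163.468 mm³

Profile (r,z), 4 vertices: (3,37.5) (14,6) (18.5,3) (19.5,35)
edge 0: (3,37.5)→(14,6)  cross = 3·6 − 14·37.5 = -507.0000; (r_i+r_j)·cross = 17·-507.0000 = -8619.0000
edge 1: (14,6)→(18.5,3)  cross = 14·3 − 18.5·6 = -69.0000; (r_i+r_j)·cross = 32.5·-69.0000 = -2242.5000
edge 2: (18.5,3)→(19.5,35)  cross = 18.5·35 − 19.5·3 = 589.0000; (r_i+r_j)·cross = 38·589.0000 = 22382.0000
edge 3: (19.5,35)→(3,37.5)  cross = 19.5·37.5 − 3·35 = 626.2500; (r_i+r_j)·cross = 22.5·626.2500 = 14090.6250
Σcross = 639.2500 → A = |Σcross|/2 = 319.6250 mm²
Σ(r_i+r_j)·cross = 25611.1250 → first moment M = |Σ|/6 = 4268.5208
R_c = M/A = 4268.5208/319.6250 = 13.3548 mm
θ = 123° = 2.146755 rad
V = θ·R_c·A = 2.146755·13.3548·319.6250 = 9163.468 mm³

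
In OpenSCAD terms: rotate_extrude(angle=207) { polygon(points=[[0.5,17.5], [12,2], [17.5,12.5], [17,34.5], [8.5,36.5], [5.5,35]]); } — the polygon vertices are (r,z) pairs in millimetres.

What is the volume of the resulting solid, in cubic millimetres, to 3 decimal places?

Profile (r,z), 6 vertices: (0.5,17.5) (12,2) (17.5,12.5) (17,34.5) (8.5,36.5) (5.5,35)
edge 0: (0.5,17.5)→(12,2)  cross = 0.5·2 − 12·17.5 = -209.0000; (r_i+r_j)·cross = 12.5·-209.0000 = -2612.5000
edge 1: (12,2)→(17.5,12.5)  cross = 12·12.5 − 17.5·2 = 115.0000; (r_i+r_j)·cross = 29.5·115.0000 = 3392.5000
edge 2: (17.5,12.5)→(17,34.5)  cross = 17.5·34.5 − 17·12.5 = 391.2500; (r_i+r_j)·cross = 34.5·391.2500 = 13498.1250
edge 3: (17,34.5)→(8.5,36.5)  cross = 17·36.5 − 8.5·34.5 = 327.2500; (r_i+r_j)·cross = 25.5·327.2500 = 8344.8750
edge 4: (8.5,36.5)→(5.5,35)  cross = 8.5·35 − 5.5·36.5 = 96.7500; (r_i+r_j)·cross = 14·96.7500 = 1354.5000
edge 5: (5.5,35)→(0.5,17.5)  cross = 5.5·17.5 − 0.5·35 = 78.7500; (r_i+r_j)·cross = 6·78.7500 = 472.5000
Σcross = 800.0000 → A = |Σcross|/2 = 400.0000 mm²
Σ(r_i+r_j)·cross = 24450.0000 → first moment M = |Σ|/6 = 4075.0000
R_c = M/A = 4075.0000/400.0000 = 10.1875 mm
θ = 207° = 3.612832 rad
V = θ·R_c·A = 3.612832·10.1875·400.0000 = 14722.289 mm³

Volume = 14722.289 mm³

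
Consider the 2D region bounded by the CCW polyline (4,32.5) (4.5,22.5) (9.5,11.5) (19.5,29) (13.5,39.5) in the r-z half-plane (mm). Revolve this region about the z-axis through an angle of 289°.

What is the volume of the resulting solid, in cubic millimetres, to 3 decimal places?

Profile (r,z), 5 vertices: (4,32.5) (4.5,22.5) (9.5,11.5) (19.5,29) (13.5,39.5)
edge 0: (4,32.5)→(4.5,22.5)  cross = 4·22.5 − 4.5·32.5 = -56.2500; (r_i+r_j)·cross = 8.5·-56.2500 = -478.1250
edge 1: (4.5,22.5)→(9.5,11.5)  cross = 4.5·11.5 − 9.5·22.5 = -162.0000; (r_i+r_j)·cross = 14·-162.0000 = -2268.0000
edge 2: (9.5,11.5)→(19.5,29)  cross = 9.5·29 − 19.5·11.5 = 51.2500; (r_i+r_j)·cross = 29·51.2500 = 1486.2500
edge 3: (19.5,29)→(13.5,39.5)  cross = 19.5·39.5 − 13.5·29 = 378.7500; (r_i+r_j)·cross = 33·378.7500 = 12498.7500
edge 4: (13.5,39.5)→(4,32.5)  cross = 13.5·32.5 − 4·39.5 = 280.7500; (r_i+r_j)·cross = 17.5·280.7500 = 4913.1250
Σcross = 492.5000 → A = |Σcross|/2 = 246.2500 mm²
Σ(r_i+r_j)·cross = 16152.0000 → first moment M = |Σ|/6 = 2692.0000
R_c = M/A = 2692.0000/246.2500 = 10.9320 mm
θ = 289° = 5.044002 rad
V = θ·R_c·A = 5.044002·10.9320·246.2500 = 13578.452 mm³

Volume = 13578.452 mm³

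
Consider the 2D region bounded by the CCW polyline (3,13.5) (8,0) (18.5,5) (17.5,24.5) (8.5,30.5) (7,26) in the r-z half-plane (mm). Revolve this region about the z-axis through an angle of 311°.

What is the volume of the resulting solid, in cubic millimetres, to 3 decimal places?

Volume = 19706.486 mm³

Profile (r,z), 6 vertices: (3,13.5) (8,0) (18.5,5) (17.5,24.5) (8.5,30.5) (7,26)
edge 0: (3,13.5)→(8,0)  cross = 3·0 − 8·13.5 = -108.0000; (r_i+r_j)·cross = 11·-108.0000 = -1188.0000
edge 1: (8,0)→(18.5,5)  cross = 8·5 − 18.5·0 = 40.0000; (r_i+r_j)·cross = 26.5·40.0000 = 1060.0000
edge 2: (18.5,5)→(17.5,24.5)  cross = 18.5·24.5 − 17.5·5 = 365.7500; (r_i+r_j)·cross = 36·365.7500 = 13167.0000
edge 3: (17.5,24.5)→(8.5,30.5)  cross = 17.5·30.5 − 8.5·24.5 = 325.5000; (r_i+r_j)·cross = 26·325.5000 = 8463.0000
edge 4: (8.5,30.5)→(7,26)  cross = 8.5·26 − 7·30.5 = 7.5000; (r_i+r_j)·cross = 15.5·7.5000 = 116.2500
edge 5: (7,26)→(3,13.5)  cross = 7·13.5 − 3·26 = 16.5000; (r_i+r_j)·cross = 10·16.5000 = 165.0000
Σcross = 647.2500 → A = |Σcross|/2 = 323.6250 mm²
Σ(r_i+r_j)·cross = 21783.2500 → first moment M = |Σ|/6 = 3630.5417
R_c = M/A = 3630.5417/323.6250 = 11.2184 mm
θ = 311° = 5.427974 rad
V = θ·R_c·A = 5.427974·11.2184·323.6250 = 19706.486 mm³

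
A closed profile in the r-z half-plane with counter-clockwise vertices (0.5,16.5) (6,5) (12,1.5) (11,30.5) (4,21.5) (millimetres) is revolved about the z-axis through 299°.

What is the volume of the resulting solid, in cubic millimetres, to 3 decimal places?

Profile (r,z), 5 vertices: (0.5,16.5) (6,5) (12,1.5) (11,30.5) (4,21.5)
edge 0: (0.5,16.5)→(6,5)  cross = 0.5·5 − 6·16.5 = -96.5000; (r_i+r_j)·cross = 6.5·-96.5000 = -627.2500
edge 1: (6,5)→(12,1.5)  cross = 6·1.5 − 12·5 = -51.0000; (r_i+r_j)·cross = 18·-51.0000 = -918.0000
edge 2: (12,1.5)→(11,30.5)  cross = 12·30.5 − 11·1.5 = 349.5000; (r_i+r_j)·cross = 23·349.5000 = 8038.5000
edge 3: (11,30.5)→(4,21.5)  cross = 11·21.5 − 4·30.5 = 114.5000; (r_i+r_j)·cross = 15·114.5000 = 1717.5000
edge 4: (4,21.5)→(0.5,16.5)  cross = 4·16.5 − 0.5·21.5 = 55.2500; (r_i+r_j)·cross = 4.5·55.2500 = 248.6250
Σcross = 371.7500 → A = |Σcross|/2 = 185.8750 mm²
Σ(r_i+r_j)·cross = 8459.3750 → first moment M = |Σ|/6 = 1409.8958
R_c = M/A = 1409.8958/185.8750 = 7.5852 mm
θ = 299° = 5.218534 rad
V = θ·R_c·A = 5.218534·7.5852·185.8750 = 7357.590 mm³

Volume = 7357.590 mm³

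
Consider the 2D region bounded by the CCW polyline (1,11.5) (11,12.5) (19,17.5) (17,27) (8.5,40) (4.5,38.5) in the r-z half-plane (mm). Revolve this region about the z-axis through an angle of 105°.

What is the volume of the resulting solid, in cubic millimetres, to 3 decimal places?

Volume = 5655.047 mm³

Profile (r,z), 6 vertices: (1,11.5) (11,12.5) (19,17.5) (17,27) (8.5,40) (4.5,38.5)
edge 0: (1,11.5)→(11,12.5)  cross = 1·12.5 − 11·11.5 = -114.0000; (r_i+r_j)·cross = 12·-114.0000 = -1368.0000
edge 1: (11,12.5)→(19,17.5)  cross = 11·17.5 − 19·12.5 = -45.0000; (r_i+r_j)·cross = 30·-45.0000 = -1350.0000
edge 2: (19,17.5)→(17,27)  cross = 19·27 − 17·17.5 = 215.5000; (r_i+r_j)·cross = 36·215.5000 = 7758.0000
edge 3: (17,27)→(8.5,40)  cross = 17·40 − 8.5·27 = 450.5000; (r_i+r_j)·cross = 25.5·450.5000 = 11487.7500
edge 4: (8.5,40)→(4.5,38.5)  cross = 8.5·38.5 − 4.5·40 = 147.2500; (r_i+r_j)·cross = 13·147.2500 = 1914.2500
edge 5: (4.5,38.5)→(1,11.5)  cross = 4.5·11.5 − 1·38.5 = 13.2500; (r_i+r_j)·cross = 5.5·13.2500 = 72.8750
Σcross = 667.5000 → A = |Σcross|/2 = 333.7500 mm²
Σ(r_i+r_j)·cross = 18514.8750 → first moment M = |Σ|/6 = 3085.8125
R_c = M/A = 3085.8125/333.7500 = 9.2459 mm
θ = 105° = 1.832596 rad
V = θ·R_c·A = 1.832596·9.2459·333.7500 = 5655.047 mm³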